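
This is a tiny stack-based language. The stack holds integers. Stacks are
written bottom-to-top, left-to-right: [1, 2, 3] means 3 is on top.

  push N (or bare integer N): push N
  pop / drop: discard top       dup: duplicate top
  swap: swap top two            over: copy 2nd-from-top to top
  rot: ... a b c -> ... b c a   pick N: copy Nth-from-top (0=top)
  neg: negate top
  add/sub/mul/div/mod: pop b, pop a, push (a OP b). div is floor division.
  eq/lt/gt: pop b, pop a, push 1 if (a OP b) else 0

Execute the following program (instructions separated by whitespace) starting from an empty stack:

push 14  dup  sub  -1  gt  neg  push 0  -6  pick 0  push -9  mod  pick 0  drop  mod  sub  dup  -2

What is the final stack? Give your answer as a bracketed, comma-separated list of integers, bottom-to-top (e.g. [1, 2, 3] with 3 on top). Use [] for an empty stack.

After 'push 14': [14]
After 'dup': [14, 14]
After 'sub': [0]
After 'push -1': [0, -1]
After 'gt': [1]
After 'neg': [-1]
After 'push 0': [-1, 0]
After 'push -6': [-1, 0, -6]
After 'pick 0': [-1, 0, -6, -6]
After 'push -9': [-1, 0, -6, -6, -9]
After 'mod': [-1, 0, -6, -6]
After 'pick 0': [-1, 0, -6, -6, -6]
After 'drop': [-1, 0, -6, -6]
After 'mod': [-1, 0, 0]
After 'sub': [-1, 0]
After 'dup': [-1, 0, 0]
After 'push -2': [-1, 0, 0, -2]

Answer: [-1, 0, 0, -2]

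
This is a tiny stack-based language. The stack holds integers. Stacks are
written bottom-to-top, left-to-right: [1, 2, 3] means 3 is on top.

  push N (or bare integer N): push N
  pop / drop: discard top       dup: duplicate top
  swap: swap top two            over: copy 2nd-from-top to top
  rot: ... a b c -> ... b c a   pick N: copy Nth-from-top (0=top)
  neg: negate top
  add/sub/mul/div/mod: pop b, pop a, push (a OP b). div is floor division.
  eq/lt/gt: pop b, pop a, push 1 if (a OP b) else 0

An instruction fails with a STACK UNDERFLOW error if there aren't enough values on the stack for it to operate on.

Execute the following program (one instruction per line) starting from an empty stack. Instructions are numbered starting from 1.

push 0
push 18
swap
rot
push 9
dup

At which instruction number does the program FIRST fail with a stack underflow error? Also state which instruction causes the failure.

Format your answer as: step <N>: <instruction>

Step 1 ('push 0'): stack = [0], depth = 1
Step 2 ('push 18'): stack = [0, 18], depth = 2
Step 3 ('swap'): stack = [18, 0], depth = 2
Step 4 ('rot'): needs 3 value(s) but depth is 2 — STACK UNDERFLOW

Answer: step 4: rot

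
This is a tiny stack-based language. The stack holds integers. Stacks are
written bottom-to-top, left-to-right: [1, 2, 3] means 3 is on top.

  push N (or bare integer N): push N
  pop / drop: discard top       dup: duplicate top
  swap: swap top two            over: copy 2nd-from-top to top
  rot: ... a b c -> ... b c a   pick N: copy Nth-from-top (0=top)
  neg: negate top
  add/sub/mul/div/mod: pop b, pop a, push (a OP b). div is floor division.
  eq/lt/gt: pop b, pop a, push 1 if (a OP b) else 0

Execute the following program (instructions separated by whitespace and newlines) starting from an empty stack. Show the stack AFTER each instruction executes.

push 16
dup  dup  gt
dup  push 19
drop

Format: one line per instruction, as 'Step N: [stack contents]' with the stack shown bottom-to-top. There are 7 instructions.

Step 1: [16]
Step 2: [16, 16]
Step 3: [16, 16, 16]
Step 4: [16, 0]
Step 5: [16, 0, 0]
Step 6: [16, 0, 0, 19]
Step 7: [16, 0, 0]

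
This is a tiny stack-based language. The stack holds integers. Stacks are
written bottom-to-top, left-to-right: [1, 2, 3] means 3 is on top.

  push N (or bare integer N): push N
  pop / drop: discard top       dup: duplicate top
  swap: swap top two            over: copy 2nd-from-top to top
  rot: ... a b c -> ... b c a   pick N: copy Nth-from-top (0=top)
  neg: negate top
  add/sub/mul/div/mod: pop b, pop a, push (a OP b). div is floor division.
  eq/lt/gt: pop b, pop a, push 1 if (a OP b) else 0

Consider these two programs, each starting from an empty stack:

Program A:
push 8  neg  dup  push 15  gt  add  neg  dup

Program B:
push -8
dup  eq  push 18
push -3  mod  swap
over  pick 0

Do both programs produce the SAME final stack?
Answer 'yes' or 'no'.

Program A trace:
  After 'push 8': [8]
  After 'neg': [-8]
  After 'dup': [-8, -8]
  After 'push 15': [-8, -8, 15]
  After 'gt': [-8, 0]
  After 'add': [-8]
  After 'neg': [8]
  After 'dup': [8, 8]
Program A final stack: [8, 8]

Program B trace:
  After 'push -8': [-8]
  After 'dup': [-8, -8]
  After 'eq': [1]
  After 'push 18': [1, 18]
  After 'push -3': [1, 18, -3]
  After 'mod': [1, 0]
  After 'swap': [0, 1]
  After 'over': [0, 1, 0]
  After 'pick 0': [0, 1, 0, 0]
Program B final stack: [0, 1, 0, 0]
Same: no

Answer: no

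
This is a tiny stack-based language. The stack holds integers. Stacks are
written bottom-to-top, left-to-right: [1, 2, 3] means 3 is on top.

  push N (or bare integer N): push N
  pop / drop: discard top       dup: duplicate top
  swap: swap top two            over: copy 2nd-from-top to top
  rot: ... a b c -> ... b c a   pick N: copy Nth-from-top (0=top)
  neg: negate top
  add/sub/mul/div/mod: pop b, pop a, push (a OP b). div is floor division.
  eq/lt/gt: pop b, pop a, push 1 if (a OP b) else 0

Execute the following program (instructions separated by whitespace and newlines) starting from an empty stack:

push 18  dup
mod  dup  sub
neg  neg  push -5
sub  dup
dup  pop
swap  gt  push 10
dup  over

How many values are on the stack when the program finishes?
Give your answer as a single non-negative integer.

Answer: 4

Derivation:
After 'push 18': stack = [18] (depth 1)
After 'dup': stack = [18, 18] (depth 2)
After 'mod': stack = [0] (depth 1)
After 'dup': stack = [0, 0] (depth 2)
After 'sub': stack = [0] (depth 1)
After 'neg': stack = [0] (depth 1)
After 'neg': stack = [0] (depth 1)
After 'push -5': stack = [0, -5] (depth 2)
After 'sub': stack = [5] (depth 1)
After 'dup': stack = [5, 5] (depth 2)
After 'dup': stack = [5, 5, 5] (depth 3)
After 'pop': stack = [5, 5] (depth 2)
After 'swap': stack = [5, 5] (depth 2)
After 'gt': stack = [0] (depth 1)
After 'push 10': stack = [0, 10] (depth 2)
After 'dup': stack = [0, 10, 10] (depth 3)
After 'over': stack = [0, 10, 10, 10] (depth 4)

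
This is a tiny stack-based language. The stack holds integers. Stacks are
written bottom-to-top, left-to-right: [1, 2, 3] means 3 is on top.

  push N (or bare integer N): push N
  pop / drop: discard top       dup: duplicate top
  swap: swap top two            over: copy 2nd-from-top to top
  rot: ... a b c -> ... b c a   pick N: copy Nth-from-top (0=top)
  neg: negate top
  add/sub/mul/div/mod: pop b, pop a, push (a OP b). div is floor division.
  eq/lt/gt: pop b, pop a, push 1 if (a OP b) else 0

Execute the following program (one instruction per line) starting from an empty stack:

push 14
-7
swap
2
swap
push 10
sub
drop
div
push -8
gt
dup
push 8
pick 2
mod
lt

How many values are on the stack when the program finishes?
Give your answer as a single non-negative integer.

After 'push 14': stack = [14] (depth 1)
After 'push -7': stack = [14, -7] (depth 2)
After 'swap': stack = [-7, 14] (depth 2)
After 'push 2': stack = [-7, 14, 2] (depth 3)
After 'swap': stack = [-7, 2, 14] (depth 3)
After 'push 10': stack = [-7, 2, 14, 10] (depth 4)
After 'sub': stack = [-7, 2, 4] (depth 3)
After 'drop': stack = [-7, 2] (depth 2)
After 'div': stack = [-4] (depth 1)
After 'push -8': stack = [-4, -8] (depth 2)
After 'gt': stack = [1] (depth 1)
After 'dup': stack = [1, 1] (depth 2)
After 'push 8': stack = [1, 1, 8] (depth 3)
After 'pick 2': stack = [1, 1, 8, 1] (depth 4)
After 'mod': stack = [1, 1, 0] (depth 3)
After 'lt': stack = [1, 0] (depth 2)

Answer: 2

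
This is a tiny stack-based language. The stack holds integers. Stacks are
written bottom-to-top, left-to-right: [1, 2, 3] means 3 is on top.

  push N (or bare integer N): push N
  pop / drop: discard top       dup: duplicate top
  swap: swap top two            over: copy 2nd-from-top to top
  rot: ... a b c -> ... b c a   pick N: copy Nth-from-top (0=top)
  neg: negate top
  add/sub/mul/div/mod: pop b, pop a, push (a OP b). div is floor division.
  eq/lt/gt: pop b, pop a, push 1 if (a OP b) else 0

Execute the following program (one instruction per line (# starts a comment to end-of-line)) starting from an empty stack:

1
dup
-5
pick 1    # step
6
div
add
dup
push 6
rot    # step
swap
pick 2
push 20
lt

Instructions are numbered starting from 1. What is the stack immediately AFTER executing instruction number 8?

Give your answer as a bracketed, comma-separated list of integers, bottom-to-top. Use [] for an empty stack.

Answer: [1, 1, -5, -5]

Derivation:
Step 1 ('1'): [1]
Step 2 ('dup'): [1, 1]
Step 3 ('-5'): [1, 1, -5]
Step 4 ('pick 1'): [1, 1, -5, 1]
Step 5 ('6'): [1, 1, -5, 1, 6]
Step 6 ('div'): [1, 1, -5, 0]
Step 7 ('add'): [1, 1, -5]
Step 8 ('dup'): [1, 1, -5, -5]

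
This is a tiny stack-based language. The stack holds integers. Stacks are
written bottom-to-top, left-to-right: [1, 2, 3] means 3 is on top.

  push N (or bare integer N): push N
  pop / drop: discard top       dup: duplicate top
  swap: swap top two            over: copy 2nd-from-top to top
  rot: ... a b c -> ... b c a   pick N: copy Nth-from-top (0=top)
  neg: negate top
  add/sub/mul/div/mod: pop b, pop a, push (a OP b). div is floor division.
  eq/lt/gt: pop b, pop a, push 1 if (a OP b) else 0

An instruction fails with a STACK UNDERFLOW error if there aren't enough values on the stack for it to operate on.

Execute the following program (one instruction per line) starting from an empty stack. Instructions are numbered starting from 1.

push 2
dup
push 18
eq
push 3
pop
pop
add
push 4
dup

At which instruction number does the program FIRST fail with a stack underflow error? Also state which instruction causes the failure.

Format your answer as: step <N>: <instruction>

Answer: step 8: add

Derivation:
Step 1 ('push 2'): stack = [2], depth = 1
Step 2 ('dup'): stack = [2, 2], depth = 2
Step 3 ('push 18'): stack = [2, 2, 18], depth = 3
Step 4 ('eq'): stack = [2, 0], depth = 2
Step 5 ('push 3'): stack = [2, 0, 3], depth = 3
Step 6 ('pop'): stack = [2, 0], depth = 2
Step 7 ('pop'): stack = [2], depth = 1
Step 8 ('add'): needs 2 value(s) but depth is 1 — STACK UNDERFLOW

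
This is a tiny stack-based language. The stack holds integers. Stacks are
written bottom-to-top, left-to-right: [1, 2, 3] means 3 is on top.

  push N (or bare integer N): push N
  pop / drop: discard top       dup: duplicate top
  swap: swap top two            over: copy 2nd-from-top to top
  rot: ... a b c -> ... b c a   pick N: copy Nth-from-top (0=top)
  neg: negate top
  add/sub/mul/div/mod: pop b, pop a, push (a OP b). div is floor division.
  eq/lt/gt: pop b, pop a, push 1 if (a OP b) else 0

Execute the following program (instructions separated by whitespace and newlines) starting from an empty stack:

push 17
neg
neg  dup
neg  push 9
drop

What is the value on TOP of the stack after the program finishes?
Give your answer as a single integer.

Answer: -17

Derivation:
After 'push 17': [17]
After 'neg': [-17]
After 'neg': [17]
After 'dup': [17, 17]
After 'neg': [17, -17]
After 'push 9': [17, -17, 9]
After 'drop': [17, -17]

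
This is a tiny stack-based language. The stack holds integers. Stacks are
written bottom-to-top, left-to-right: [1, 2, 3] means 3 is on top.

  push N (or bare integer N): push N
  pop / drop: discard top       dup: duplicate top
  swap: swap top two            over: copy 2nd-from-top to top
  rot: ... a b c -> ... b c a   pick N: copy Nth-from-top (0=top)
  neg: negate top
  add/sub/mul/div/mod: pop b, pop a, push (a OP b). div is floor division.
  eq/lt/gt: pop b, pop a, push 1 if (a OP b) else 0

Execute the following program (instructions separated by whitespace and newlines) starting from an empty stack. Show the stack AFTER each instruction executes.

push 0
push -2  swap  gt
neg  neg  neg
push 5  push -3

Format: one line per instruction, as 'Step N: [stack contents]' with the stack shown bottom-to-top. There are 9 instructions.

Step 1: [0]
Step 2: [0, -2]
Step 3: [-2, 0]
Step 4: [0]
Step 5: [0]
Step 6: [0]
Step 7: [0]
Step 8: [0, 5]
Step 9: [0, 5, -3]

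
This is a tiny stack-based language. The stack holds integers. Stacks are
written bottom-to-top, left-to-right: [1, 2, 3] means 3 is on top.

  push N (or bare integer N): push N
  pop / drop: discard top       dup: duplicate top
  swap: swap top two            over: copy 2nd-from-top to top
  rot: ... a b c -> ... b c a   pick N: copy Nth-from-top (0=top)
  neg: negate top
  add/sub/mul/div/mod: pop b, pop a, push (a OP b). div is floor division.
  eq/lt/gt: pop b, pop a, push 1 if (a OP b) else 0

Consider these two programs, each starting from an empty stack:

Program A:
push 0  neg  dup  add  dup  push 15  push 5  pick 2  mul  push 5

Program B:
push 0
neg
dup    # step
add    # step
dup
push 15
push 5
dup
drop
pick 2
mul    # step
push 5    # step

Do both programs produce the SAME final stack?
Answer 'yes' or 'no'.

Program A trace:
  After 'push 0': [0]
  After 'neg': [0]
  After 'dup': [0, 0]
  After 'add': [0]
  After 'dup': [0, 0]
  After 'push 15': [0, 0, 15]
  After 'push 5': [0, 0, 15, 5]
  After 'pick 2': [0, 0, 15, 5, 0]
  After 'mul': [0, 0, 15, 0]
  After 'push 5': [0, 0, 15, 0, 5]
Program A final stack: [0, 0, 15, 0, 5]

Program B trace:
  After 'push 0': [0]
  After 'neg': [0]
  After 'dup': [0, 0]
  After 'add': [0]
  After 'dup': [0, 0]
  After 'push 15': [0, 0, 15]
  After 'push 5': [0, 0, 15, 5]
  After 'dup': [0, 0, 15, 5, 5]
  After 'drop': [0, 0, 15, 5]
  After 'pick 2': [0, 0, 15, 5, 0]
  After 'mul': [0, 0, 15, 0]
  After 'push 5': [0, 0, 15, 0, 5]
Program B final stack: [0, 0, 15, 0, 5]
Same: yes

Answer: yes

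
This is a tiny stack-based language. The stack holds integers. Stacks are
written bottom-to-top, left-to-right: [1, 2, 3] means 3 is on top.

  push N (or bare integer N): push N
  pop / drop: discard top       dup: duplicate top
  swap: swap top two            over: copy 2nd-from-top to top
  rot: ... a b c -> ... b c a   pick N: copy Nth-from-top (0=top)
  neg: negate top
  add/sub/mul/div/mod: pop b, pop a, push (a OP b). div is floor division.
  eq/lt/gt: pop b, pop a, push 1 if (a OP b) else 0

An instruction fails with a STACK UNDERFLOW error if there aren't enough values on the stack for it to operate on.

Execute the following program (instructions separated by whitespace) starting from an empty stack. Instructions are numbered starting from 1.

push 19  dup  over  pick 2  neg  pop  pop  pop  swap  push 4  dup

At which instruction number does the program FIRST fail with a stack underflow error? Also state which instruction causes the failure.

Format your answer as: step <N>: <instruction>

Answer: step 9: swap

Derivation:
Step 1 ('push 19'): stack = [19], depth = 1
Step 2 ('dup'): stack = [19, 19], depth = 2
Step 3 ('over'): stack = [19, 19, 19], depth = 3
Step 4 ('pick 2'): stack = [19, 19, 19, 19], depth = 4
Step 5 ('neg'): stack = [19, 19, 19, -19], depth = 4
Step 6 ('pop'): stack = [19, 19, 19], depth = 3
Step 7 ('pop'): stack = [19, 19], depth = 2
Step 8 ('pop'): stack = [19], depth = 1
Step 9 ('swap'): needs 2 value(s) but depth is 1 — STACK UNDERFLOW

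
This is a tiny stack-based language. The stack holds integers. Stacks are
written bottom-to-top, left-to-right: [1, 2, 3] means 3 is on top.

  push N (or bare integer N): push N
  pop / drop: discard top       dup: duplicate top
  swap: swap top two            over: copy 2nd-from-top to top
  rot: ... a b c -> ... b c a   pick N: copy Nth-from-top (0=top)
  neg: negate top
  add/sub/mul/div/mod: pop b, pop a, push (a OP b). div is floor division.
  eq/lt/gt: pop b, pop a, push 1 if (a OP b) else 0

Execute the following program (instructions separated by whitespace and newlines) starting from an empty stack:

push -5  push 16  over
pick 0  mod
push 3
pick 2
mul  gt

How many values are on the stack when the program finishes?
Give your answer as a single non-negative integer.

After 'push -5': stack = [-5] (depth 1)
After 'push 16': stack = [-5, 16] (depth 2)
After 'over': stack = [-5, 16, -5] (depth 3)
After 'pick 0': stack = [-5, 16, -5, -5] (depth 4)
After 'mod': stack = [-5, 16, 0] (depth 3)
After 'push 3': stack = [-5, 16, 0, 3] (depth 4)
After 'pick 2': stack = [-5, 16, 0, 3, 16] (depth 5)
After 'mul': stack = [-5, 16, 0, 48] (depth 4)
After 'gt': stack = [-5, 16, 0] (depth 3)

Answer: 3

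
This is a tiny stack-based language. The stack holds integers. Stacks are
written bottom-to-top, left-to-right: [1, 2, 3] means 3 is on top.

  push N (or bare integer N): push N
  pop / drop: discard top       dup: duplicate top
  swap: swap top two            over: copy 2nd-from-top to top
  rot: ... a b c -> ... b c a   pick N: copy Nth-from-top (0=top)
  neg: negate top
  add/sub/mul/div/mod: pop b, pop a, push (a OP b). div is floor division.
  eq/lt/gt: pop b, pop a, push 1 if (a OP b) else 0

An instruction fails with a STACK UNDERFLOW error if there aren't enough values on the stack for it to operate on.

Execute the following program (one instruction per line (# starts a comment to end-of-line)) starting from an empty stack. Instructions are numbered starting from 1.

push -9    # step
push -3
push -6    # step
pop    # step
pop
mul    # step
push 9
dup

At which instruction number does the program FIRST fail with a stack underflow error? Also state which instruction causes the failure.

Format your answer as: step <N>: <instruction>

Step 1 ('push -9'): stack = [-9], depth = 1
Step 2 ('push -3'): stack = [-9, -3], depth = 2
Step 3 ('push -6'): stack = [-9, -3, -6], depth = 3
Step 4 ('pop'): stack = [-9, -3], depth = 2
Step 5 ('pop'): stack = [-9], depth = 1
Step 6 ('mul'): needs 2 value(s) but depth is 1 — STACK UNDERFLOW

Answer: step 6: mul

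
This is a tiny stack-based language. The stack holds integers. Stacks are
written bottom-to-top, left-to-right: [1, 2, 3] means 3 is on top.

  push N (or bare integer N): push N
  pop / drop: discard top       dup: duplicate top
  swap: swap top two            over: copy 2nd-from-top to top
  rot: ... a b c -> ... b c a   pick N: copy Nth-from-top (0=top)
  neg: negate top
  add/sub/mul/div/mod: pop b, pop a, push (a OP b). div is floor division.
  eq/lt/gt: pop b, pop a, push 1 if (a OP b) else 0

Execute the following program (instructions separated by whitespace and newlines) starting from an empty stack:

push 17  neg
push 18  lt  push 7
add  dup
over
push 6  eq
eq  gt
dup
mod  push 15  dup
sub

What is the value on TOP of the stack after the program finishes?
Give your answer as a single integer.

After 'push 17': [17]
After 'neg': [-17]
After 'push 18': [-17, 18]
After 'lt': [1]
After 'push 7': [1, 7]
After 'add': [8]
After 'dup': [8, 8]
After 'over': [8, 8, 8]
After 'push 6': [8, 8, 8, 6]
After 'eq': [8, 8, 0]
After 'eq': [8, 0]
After 'gt': [1]
After 'dup': [1, 1]
After 'mod': [0]
After 'push 15': [0, 15]
After 'dup': [0, 15, 15]
After 'sub': [0, 0]

Answer: 0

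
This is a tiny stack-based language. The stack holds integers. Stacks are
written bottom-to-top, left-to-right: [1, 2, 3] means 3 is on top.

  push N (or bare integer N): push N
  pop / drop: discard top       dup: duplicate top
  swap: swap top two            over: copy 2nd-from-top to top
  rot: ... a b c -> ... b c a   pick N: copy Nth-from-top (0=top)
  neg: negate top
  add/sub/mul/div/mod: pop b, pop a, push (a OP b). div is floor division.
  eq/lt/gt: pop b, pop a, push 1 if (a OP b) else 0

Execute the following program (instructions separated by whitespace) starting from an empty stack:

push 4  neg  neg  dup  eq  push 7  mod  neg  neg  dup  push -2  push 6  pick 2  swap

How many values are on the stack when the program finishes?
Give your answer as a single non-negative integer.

Answer: 5

Derivation:
After 'push 4': stack = [4] (depth 1)
After 'neg': stack = [-4] (depth 1)
After 'neg': stack = [4] (depth 1)
After 'dup': stack = [4, 4] (depth 2)
After 'eq': stack = [1] (depth 1)
After 'push 7': stack = [1, 7] (depth 2)
After 'mod': stack = [1] (depth 1)
After 'neg': stack = [-1] (depth 1)
After 'neg': stack = [1] (depth 1)
After 'dup': stack = [1, 1] (depth 2)
After 'push -2': stack = [1, 1, -2] (depth 3)
After 'push 6': stack = [1, 1, -2, 6] (depth 4)
After 'pick 2': stack = [1, 1, -2, 6, 1] (depth 5)
After 'swap': stack = [1, 1, -2, 1, 6] (depth 5)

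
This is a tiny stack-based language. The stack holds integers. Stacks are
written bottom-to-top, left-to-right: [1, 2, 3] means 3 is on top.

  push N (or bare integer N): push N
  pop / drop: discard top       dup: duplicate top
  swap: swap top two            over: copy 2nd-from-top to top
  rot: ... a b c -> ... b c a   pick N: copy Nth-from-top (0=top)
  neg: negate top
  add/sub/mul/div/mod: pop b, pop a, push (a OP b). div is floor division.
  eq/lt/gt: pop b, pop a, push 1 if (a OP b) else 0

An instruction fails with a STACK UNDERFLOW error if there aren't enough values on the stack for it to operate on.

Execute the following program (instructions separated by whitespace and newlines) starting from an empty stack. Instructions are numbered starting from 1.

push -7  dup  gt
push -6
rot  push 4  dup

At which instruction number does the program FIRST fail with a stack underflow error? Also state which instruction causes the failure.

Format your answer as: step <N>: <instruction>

Step 1 ('push -7'): stack = [-7], depth = 1
Step 2 ('dup'): stack = [-7, -7], depth = 2
Step 3 ('gt'): stack = [0], depth = 1
Step 4 ('push -6'): stack = [0, -6], depth = 2
Step 5 ('rot'): needs 3 value(s) but depth is 2 — STACK UNDERFLOW

Answer: step 5: rot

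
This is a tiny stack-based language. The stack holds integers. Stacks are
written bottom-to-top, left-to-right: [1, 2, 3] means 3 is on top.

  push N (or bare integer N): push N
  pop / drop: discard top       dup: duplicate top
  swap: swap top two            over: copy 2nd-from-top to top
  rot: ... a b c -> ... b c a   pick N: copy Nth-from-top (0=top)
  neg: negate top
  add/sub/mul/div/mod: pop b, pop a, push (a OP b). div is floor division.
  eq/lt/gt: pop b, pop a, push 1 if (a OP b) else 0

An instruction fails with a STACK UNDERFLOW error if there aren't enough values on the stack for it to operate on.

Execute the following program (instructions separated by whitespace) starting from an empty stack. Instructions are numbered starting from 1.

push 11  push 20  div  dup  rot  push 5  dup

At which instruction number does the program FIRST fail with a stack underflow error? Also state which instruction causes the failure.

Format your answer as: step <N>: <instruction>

Step 1 ('push 11'): stack = [11], depth = 1
Step 2 ('push 20'): stack = [11, 20], depth = 2
Step 3 ('div'): stack = [0], depth = 1
Step 4 ('dup'): stack = [0, 0], depth = 2
Step 5 ('rot'): needs 3 value(s) but depth is 2 — STACK UNDERFLOW

Answer: step 5: rot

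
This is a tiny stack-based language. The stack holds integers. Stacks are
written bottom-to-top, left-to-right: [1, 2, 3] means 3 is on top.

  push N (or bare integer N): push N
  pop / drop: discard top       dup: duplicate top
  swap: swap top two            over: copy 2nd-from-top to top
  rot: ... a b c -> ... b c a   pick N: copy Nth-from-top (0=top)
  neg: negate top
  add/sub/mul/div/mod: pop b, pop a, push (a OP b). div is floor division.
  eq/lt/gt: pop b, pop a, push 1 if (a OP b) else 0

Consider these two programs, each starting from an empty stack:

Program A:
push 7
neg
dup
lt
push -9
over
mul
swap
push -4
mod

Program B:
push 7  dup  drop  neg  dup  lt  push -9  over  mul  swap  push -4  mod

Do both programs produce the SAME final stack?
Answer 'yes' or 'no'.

Program A trace:
  After 'push 7': [7]
  After 'neg': [-7]
  After 'dup': [-7, -7]
  After 'lt': [0]
  After 'push -9': [0, -9]
  After 'over': [0, -9, 0]
  After 'mul': [0, 0]
  After 'swap': [0, 0]
  After 'push -4': [0, 0, -4]
  After 'mod': [0, 0]
Program A final stack: [0, 0]

Program B trace:
  After 'push 7': [7]
  After 'dup': [7, 7]
  After 'drop': [7]
  After 'neg': [-7]
  After 'dup': [-7, -7]
  After 'lt': [0]
  After 'push -9': [0, -9]
  After 'over': [0, -9, 0]
  After 'mul': [0, 0]
  After 'swap': [0, 0]
  After 'push -4': [0, 0, -4]
  After 'mod': [0, 0]
Program B final stack: [0, 0]
Same: yes

Answer: yes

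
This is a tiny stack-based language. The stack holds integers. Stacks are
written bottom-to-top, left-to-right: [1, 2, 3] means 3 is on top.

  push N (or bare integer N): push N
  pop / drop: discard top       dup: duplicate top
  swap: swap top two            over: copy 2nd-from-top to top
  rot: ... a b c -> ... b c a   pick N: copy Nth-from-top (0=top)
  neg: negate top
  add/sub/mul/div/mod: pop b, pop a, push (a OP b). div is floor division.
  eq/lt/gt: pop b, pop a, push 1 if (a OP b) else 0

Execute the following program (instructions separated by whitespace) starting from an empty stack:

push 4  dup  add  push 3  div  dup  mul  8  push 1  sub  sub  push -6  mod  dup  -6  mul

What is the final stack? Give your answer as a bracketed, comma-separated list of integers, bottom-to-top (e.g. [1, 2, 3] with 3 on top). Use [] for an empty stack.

Answer: [-3, 18]

Derivation:
After 'push 4': [4]
After 'dup': [4, 4]
After 'add': [8]
After 'push 3': [8, 3]
After 'div': [2]
After 'dup': [2, 2]
After 'mul': [4]
After 'push 8': [4, 8]
After 'push 1': [4, 8, 1]
After 'sub': [4, 7]
After 'sub': [-3]
After 'push -6': [-3, -6]
After 'mod': [-3]
After 'dup': [-3, -3]
After 'push -6': [-3, -3, -6]
After 'mul': [-3, 18]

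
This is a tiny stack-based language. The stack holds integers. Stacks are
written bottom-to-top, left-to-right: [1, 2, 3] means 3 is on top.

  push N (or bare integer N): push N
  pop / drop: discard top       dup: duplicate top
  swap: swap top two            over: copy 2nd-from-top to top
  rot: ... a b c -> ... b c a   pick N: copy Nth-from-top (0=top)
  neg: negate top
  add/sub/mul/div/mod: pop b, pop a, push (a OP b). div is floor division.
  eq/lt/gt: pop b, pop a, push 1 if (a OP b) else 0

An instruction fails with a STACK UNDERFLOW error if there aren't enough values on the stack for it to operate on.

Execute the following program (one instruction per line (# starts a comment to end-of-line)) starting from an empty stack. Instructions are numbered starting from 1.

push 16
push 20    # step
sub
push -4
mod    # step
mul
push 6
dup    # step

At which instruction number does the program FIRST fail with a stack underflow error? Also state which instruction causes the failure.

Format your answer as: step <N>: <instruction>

Step 1 ('push 16'): stack = [16], depth = 1
Step 2 ('push 20'): stack = [16, 20], depth = 2
Step 3 ('sub'): stack = [-4], depth = 1
Step 4 ('push -4'): stack = [-4, -4], depth = 2
Step 5 ('mod'): stack = [0], depth = 1
Step 6 ('mul'): needs 2 value(s) but depth is 1 — STACK UNDERFLOW

Answer: step 6: mul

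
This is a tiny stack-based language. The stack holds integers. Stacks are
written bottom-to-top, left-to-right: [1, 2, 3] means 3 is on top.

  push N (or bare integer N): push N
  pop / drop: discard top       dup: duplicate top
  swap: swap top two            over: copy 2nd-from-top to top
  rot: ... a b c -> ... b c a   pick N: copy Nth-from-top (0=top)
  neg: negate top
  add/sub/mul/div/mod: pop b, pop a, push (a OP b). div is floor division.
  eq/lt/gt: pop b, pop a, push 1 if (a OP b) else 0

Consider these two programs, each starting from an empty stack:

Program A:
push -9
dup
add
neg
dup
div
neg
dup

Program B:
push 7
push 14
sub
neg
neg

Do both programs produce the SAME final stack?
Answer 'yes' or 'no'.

Answer: no

Derivation:
Program A trace:
  After 'push -9': [-9]
  After 'dup': [-9, -9]
  After 'add': [-18]
  After 'neg': [18]
  After 'dup': [18, 18]
  After 'div': [1]
  After 'neg': [-1]
  After 'dup': [-1, -1]
Program A final stack: [-1, -1]

Program B trace:
  After 'push 7': [7]
  After 'push 14': [7, 14]
  After 'sub': [-7]
  After 'neg': [7]
  After 'neg': [-7]
Program B final stack: [-7]
Same: no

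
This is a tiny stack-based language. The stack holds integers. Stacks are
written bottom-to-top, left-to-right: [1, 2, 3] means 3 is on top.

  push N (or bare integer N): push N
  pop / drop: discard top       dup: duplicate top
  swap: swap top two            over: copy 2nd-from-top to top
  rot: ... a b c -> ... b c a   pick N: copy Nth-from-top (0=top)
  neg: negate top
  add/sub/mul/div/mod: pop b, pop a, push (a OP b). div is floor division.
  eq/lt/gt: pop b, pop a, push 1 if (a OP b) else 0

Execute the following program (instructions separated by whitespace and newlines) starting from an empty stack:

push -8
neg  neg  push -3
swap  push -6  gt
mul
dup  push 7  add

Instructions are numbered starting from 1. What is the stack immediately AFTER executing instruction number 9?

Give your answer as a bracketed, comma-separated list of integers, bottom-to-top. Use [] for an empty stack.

Step 1 ('push -8'): [-8]
Step 2 ('neg'): [8]
Step 3 ('neg'): [-8]
Step 4 ('push -3'): [-8, -3]
Step 5 ('swap'): [-3, -8]
Step 6 ('push -6'): [-3, -8, -6]
Step 7 ('gt'): [-3, 0]
Step 8 ('mul'): [0]
Step 9 ('dup'): [0, 0]

Answer: [0, 0]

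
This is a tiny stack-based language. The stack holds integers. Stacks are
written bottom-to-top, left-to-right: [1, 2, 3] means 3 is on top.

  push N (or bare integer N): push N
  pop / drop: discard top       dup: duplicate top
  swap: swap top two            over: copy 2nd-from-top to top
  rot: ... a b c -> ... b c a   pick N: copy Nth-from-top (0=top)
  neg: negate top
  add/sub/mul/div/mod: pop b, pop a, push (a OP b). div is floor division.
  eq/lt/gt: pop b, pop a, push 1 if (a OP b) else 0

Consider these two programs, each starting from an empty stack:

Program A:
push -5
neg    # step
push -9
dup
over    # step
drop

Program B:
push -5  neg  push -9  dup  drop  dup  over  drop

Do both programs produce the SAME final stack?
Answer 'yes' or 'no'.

Answer: yes

Derivation:
Program A trace:
  After 'push -5': [-5]
  After 'neg': [5]
  After 'push -9': [5, -9]
  After 'dup': [5, -9, -9]
  After 'over': [5, -9, -9, -9]
  After 'drop': [5, -9, -9]
Program A final stack: [5, -9, -9]

Program B trace:
  After 'push -5': [-5]
  After 'neg': [5]
  After 'push -9': [5, -9]
  After 'dup': [5, -9, -9]
  After 'drop': [5, -9]
  After 'dup': [5, -9, -9]
  After 'over': [5, -9, -9, -9]
  After 'drop': [5, -9, -9]
Program B final stack: [5, -9, -9]
Same: yes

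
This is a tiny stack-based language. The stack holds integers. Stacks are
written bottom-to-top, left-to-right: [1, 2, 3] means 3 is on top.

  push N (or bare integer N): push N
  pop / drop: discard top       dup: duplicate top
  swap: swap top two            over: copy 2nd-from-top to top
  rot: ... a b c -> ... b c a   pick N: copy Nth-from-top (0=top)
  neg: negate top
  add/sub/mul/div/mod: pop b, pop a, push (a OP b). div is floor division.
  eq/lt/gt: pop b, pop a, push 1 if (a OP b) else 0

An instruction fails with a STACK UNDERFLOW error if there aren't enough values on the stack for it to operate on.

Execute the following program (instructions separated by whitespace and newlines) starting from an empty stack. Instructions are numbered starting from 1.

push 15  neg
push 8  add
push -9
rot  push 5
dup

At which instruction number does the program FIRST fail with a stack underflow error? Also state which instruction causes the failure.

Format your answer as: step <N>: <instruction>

Step 1 ('push 15'): stack = [15], depth = 1
Step 2 ('neg'): stack = [-15], depth = 1
Step 3 ('push 8'): stack = [-15, 8], depth = 2
Step 4 ('add'): stack = [-7], depth = 1
Step 5 ('push -9'): stack = [-7, -9], depth = 2
Step 6 ('rot'): needs 3 value(s) but depth is 2 — STACK UNDERFLOW

Answer: step 6: rot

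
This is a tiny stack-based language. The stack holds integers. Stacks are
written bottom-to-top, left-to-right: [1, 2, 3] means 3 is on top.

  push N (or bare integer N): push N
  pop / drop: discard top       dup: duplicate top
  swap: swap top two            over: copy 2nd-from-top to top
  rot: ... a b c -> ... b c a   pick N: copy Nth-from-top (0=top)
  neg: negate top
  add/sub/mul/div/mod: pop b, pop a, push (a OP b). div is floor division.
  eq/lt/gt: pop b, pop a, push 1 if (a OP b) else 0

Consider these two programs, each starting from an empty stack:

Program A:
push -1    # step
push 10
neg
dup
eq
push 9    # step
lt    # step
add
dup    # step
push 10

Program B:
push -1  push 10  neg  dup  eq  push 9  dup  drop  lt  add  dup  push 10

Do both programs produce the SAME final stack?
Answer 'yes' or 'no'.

Program A trace:
  After 'push -1': [-1]
  After 'push 10': [-1, 10]
  After 'neg': [-1, -10]
  After 'dup': [-1, -10, -10]
  After 'eq': [-1, 1]
  After 'push 9': [-1, 1, 9]
  After 'lt': [-1, 1]
  After 'add': [0]
  After 'dup': [0, 0]
  After 'push 10': [0, 0, 10]
Program A final stack: [0, 0, 10]

Program B trace:
  After 'push -1': [-1]
  After 'push 10': [-1, 10]
  After 'neg': [-1, -10]
  After 'dup': [-1, -10, -10]
  After 'eq': [-1, 1]
  After 'push 9': [-1, 1, 9]
  After 'dup': [-1, 1, 9, 9]
  After 'drop': [-1, 1, 9]
  After 'lt': [-1, 1]
  After 'add': [0]
  After 'dup': [0, 0]
  After 'push 10': [0, 0, 10]
Program B final stack: [0, 0, 10]
Same: yes

Answer: yes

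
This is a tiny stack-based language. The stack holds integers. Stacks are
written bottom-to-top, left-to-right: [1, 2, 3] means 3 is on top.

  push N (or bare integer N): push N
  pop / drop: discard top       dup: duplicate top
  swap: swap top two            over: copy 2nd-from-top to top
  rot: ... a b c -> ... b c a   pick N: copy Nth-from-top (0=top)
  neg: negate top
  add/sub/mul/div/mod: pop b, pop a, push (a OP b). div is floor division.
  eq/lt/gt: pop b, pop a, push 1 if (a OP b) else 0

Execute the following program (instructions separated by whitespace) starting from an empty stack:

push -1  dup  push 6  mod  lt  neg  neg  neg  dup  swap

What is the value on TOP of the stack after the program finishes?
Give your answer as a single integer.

Answer: -1

Derivation:
After 'push -1': [-1]
After 'dup': [-1, -1]
After 'push 6': [-1, -1, 6]
After 'mod': [-1, 5]
After 'lt': [1]
After 'neg': [-1]
After 'neg': [1]
After 'neg': [-1]
After 'dup': [-1, -1]
After 'swap': [-1, -1]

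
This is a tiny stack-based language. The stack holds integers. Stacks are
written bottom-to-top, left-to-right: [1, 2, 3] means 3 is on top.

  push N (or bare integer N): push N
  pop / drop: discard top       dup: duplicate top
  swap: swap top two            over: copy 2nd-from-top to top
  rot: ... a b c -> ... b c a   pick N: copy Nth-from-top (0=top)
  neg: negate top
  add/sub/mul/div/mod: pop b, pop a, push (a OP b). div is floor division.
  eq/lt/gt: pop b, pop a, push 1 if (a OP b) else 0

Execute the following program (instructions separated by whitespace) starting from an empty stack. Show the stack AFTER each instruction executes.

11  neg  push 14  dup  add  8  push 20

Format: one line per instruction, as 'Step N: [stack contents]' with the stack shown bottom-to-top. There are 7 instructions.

Step 1: [11]
Step 2: [-11]
Step 3: [-11, 14]
Step 4: [-11, 14, 14]
Step 5: [-11, 28]
Step 6: [-11, 28, 8]
Step 7: [-11, 28, 8, 20]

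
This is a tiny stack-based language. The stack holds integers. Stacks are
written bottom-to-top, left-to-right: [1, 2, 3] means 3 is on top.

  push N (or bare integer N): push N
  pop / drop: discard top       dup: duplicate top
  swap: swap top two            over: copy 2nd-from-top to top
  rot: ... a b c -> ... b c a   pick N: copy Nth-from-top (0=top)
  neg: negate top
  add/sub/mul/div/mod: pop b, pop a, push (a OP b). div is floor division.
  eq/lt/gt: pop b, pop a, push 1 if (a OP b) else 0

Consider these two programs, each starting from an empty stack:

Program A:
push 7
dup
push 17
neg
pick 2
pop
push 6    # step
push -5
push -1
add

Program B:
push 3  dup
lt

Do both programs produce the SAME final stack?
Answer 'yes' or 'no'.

Answer: no

Derivation:
Program A trace:
  After 'push 7': [7]
  After 'dup': [7, 7]
  After 'push 17': [7, 7, 17]
  After 'neg': [7, 7, -17]
  After 'pick 2': [7, 7, -17, 7]
  After 'pop': [7, 7, -17]
  After 'push 6': [7, 7, -17, 6]
  After 'push -5': [7, 7, -17, 6, -5]
  After 'push -1': [7, 7, -17, 6, -5, -1]
  After 'add': [7, 7, -17, 6, -6]
Program A final stack: [7, 7, -17, 6, -6]

Program B trace:
  After 'push 3': [3]
  After 'dup': [3, 3]
  After 'lt': [0]
Program B final stack: [0]
Same: no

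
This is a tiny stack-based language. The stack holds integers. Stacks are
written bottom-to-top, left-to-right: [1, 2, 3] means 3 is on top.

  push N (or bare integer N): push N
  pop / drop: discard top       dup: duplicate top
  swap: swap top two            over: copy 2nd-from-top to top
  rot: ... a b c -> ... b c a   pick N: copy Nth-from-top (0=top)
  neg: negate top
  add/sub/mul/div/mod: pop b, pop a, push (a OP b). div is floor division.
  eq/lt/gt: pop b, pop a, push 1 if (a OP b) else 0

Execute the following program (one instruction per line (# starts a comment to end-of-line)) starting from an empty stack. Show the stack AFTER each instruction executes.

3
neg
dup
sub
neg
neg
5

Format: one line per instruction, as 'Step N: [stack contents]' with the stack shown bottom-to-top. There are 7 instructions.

Step 1: [3]
Step 2: [-3]
Step 3: [-3, -3]
Step 4: [0]
Step 5: [0]
Step 6: [0]
Step 7: [0, 5]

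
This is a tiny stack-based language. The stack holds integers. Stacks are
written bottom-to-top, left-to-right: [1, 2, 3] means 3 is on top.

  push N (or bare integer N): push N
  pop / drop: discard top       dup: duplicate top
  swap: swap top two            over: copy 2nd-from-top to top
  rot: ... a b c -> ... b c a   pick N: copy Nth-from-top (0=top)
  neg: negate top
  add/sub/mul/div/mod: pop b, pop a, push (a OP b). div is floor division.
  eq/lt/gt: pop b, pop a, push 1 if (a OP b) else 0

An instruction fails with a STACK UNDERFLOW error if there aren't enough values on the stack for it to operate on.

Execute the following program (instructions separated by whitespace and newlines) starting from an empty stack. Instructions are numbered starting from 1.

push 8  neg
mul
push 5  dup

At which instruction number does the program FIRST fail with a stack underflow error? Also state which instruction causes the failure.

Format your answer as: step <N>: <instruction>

Answer: step 3: mul

Derivation:
Step 1 ('push 8'): stack = [8], depth = 1
Step 2 ('neg'): stack = [-8], depth = 1
Step 3 ('mul'): needs 2 value(s) but depth is 1 — STACK UNDERFLOW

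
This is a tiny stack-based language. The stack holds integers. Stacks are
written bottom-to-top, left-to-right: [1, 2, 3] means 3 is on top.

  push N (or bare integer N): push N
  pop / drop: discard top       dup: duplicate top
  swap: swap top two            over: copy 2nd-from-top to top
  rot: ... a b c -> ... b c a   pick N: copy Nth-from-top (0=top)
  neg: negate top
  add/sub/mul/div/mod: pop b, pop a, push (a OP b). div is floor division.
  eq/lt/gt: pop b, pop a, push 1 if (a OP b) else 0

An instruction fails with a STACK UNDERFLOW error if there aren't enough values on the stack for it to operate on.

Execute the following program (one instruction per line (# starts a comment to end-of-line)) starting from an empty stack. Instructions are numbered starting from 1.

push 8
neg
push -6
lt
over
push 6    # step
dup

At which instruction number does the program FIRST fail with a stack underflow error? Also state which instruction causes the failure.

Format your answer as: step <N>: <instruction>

Step 1 ('push 8'): stack = [8], depth = 1
Step 2 ('neg'): stack = [-8], depth = 1
Step 3 ('push -6'): stack = [-8, -6], depth = 2
Step 4 ('lt'): stack = [1], depth = 1
Step 5 ('over'): needs 2 value(s) but depth is 1 — STACK UNDERFLOW

Answer: step 5: over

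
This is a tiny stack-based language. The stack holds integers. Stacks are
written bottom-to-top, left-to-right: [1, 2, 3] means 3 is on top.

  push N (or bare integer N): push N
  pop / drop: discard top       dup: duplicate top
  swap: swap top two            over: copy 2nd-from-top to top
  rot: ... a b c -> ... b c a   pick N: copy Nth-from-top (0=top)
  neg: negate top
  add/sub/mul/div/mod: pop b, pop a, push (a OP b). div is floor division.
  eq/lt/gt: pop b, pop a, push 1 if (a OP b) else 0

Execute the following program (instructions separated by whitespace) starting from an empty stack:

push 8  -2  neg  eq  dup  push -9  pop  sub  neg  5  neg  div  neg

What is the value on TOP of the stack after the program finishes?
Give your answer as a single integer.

Answer: 0

Derivation:
After 'push 8': [8]
After 'push -2': [8, -2]
After 'neg': [8, 2]
After 'eq': [0]
After 'dup': [0, 0]
After 'push -9': [0, 0, -9]
After 'pop': [0, 0]
After 'sub': [0]
After 'neg': [0]
After 'push 5': [0, 5]
After 'neg': [0, -5]
After 'div': [0]
After 'neg': [0]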